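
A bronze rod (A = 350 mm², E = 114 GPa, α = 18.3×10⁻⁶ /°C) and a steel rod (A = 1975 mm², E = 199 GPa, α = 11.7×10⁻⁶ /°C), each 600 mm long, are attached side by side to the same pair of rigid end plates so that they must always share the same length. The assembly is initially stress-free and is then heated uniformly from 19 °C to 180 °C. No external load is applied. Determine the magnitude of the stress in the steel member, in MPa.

σ ≈ 19.5 MPa (tensile)

Equilibrium of a rigid end plate with no external load gives equal and opposite internal forces ±P in the two members. Since α_{bronze} > α_{steel}, heating drives the bronze into compression and the steel into tension.
Compatibility of the two members (thermal + elastic change equal): (α₁ − α₂)ΔT = P·[1/(A₁E₁) + 1/(A₂E₂)].
|α₁ − α₂|·ΔT = 6.6×10⁻⁶ × 161 = 0.001063.
1/(A₁E₁) + 1/(A₂E₂) = 1/(350×114×10³) + 1/(1975×199×10³) = 2.761×10⁻⁸ N⁻¹.
P = 0.001063 / 2.761×10⁻⁸ = 38490 N = 38.49 kN.
σ_{steel} = P/A₂ = 38490/1975 = 19.49 MPa, tensile.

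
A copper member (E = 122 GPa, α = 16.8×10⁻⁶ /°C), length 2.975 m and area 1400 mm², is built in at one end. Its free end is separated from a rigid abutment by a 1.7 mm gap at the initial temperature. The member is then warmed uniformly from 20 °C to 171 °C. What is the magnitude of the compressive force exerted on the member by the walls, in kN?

P ≈ 336 kN

If the wall were absent the member would grow by αΔT L = 16.8×10⁻⁶ × 151 × 2975 = 7.547 mm.
The gap closes (δ_free > 1.7 mm) and the wall then resists a further 7.547 − 1.7 = 5.847 mm of expansion.
So σ = E(δ_free − g)/L = 122×10³ × 5.847/2975 = 239.8 MPa.
Force on the wall = σA = 239.8 × 1400 mm² = 335.7 kN.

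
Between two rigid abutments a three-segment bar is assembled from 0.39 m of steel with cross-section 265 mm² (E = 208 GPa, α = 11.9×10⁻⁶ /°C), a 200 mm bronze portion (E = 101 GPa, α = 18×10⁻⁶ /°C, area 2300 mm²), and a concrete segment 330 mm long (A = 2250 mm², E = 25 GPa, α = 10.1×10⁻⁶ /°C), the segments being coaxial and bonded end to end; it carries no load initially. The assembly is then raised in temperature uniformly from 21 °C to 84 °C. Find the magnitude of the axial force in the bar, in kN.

If the supports were absent, the total length change would be Σ αᵢΔT Lᵢ = 11.9×10⁻⁶×63×390 + 18×10⁻⁶×63×200 + 10.1×10⁻⁶×63×330 = 0.7292 mm.
The walls prevent any net length change, so an axial force P (same in every segment) develops. Compatibility: P · Σ Lᵢ/(AᵢEᵢ) = δ_free.
The series flexibility is Σ Lᵢ/(AᵢEᵢ) = 390/(265×208×10³) + 200/(2300×101×10³) + 330/(2250×25×10³) = 1.38×10⁻⁵ mm/N.
So P = 0.7292 / 1.38×10⁻⁵ = 52.83 kN, compressive.

P ≈ 52.8 kN (compressive)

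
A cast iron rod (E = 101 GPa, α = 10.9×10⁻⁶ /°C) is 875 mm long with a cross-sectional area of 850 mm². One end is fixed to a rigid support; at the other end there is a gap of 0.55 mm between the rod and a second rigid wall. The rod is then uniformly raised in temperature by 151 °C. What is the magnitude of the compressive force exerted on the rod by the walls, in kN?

P ≈ 87.3 kN

Free thermal elongation = αΔT L = 10.9×10⁻⁶ × 151 × 875 = 1.44 mm.
This exceeds the 0.55 mm gap, so the wall pushes back. The portion of expansion that must be recovered elastically is δ_free − gap = 1.44 − 0.55 = 0.8902 mm.
Compatibility: PL/(AE) = 0.8902 mm, so σ = P/A = E × (0.8902/875) = 102.8 MPa.
Force on the wall = σA = 102.8 × 850 mm² = 87.34 kN.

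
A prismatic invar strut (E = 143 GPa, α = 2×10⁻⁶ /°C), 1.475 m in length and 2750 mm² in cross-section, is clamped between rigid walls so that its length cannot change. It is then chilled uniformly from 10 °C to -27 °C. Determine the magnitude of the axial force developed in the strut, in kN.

P ≈ 29.1 kN (tensile)

The ends cannot move, so σ = EαΔT = 143×10³ × 2×10⁻⁶ × 37 = 10.58 MPa.
P = AEαΔT = 2750 × 143×10³ × 2×10⁻⁶ × 37 = 29.1 kN (tensile).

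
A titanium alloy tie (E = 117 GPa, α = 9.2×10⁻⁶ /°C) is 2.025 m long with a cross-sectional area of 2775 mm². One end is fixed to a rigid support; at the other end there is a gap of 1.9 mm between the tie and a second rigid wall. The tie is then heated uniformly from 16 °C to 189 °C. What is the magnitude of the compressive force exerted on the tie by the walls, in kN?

Unrestrained expansion: δ_free = αΔT L = 9.2×10⁻⁶ × 173 × 2025 = 3.223 mm.
After closing the 1.9 mm clearance, 3.223 − 1.9 = 1.323 mm of expansion remains to be suppressed by the wall.
So σ = E(δ_free − g)/L = 117×10³ × 1.323/2025 = 76.44 MPa.
P = σA = 76.44 × 2775 = 212.1 kN.

P ≈ 212 kN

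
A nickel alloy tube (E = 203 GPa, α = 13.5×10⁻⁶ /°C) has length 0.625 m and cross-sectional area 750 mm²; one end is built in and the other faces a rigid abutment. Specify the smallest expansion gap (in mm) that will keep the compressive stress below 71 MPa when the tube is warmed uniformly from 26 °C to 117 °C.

With no wall the tube would lengthen by αΔT L = 13.5×10⁻⁶ × 91 × 625 = 0.7678 mm.
At the allowable stress the elastic shortening the wall may impose is σL/E = 71 × 625 / (203×10³) = 0.2186 mm.
So the gap has to take up the difference, g_min = δ_free − σL/E = 0.7678 − 0.2186 = 0.5492 mm.

g ≈ 0.549 mm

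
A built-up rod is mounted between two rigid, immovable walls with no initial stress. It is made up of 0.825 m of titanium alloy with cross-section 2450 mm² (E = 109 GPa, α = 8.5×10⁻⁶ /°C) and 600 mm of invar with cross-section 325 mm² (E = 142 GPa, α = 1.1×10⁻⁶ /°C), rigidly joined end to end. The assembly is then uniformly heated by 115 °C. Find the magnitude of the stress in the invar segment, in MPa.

With the walls removed the bar would change length by δ_free = Σ αᵢΔT Lᵢ = 8.5×10⁻⁶×115×825 + 1.1×10⁻⁶×115×600 = 0.8823 mm.
The rigid supports impose zero overall length change; the single axial force P common to all segments must satisfy P Σ Lᵢ/(AᵢEᵢ) = δ_free.
Σ Lᵢ/(AᵢEᵢ) = 825/(2450×109×10³) + 600/(325×142×10³) = 1.609×10⁻⁵ mm/N.
P = 0.8823 / 1.609×10⁻⁵ = 54840 N = 54.84 kN, compressive.
σ_{invar} = P / A = 54840 / 325 = 168.7 MPa.

σ ≈ 169 MPa (compressive)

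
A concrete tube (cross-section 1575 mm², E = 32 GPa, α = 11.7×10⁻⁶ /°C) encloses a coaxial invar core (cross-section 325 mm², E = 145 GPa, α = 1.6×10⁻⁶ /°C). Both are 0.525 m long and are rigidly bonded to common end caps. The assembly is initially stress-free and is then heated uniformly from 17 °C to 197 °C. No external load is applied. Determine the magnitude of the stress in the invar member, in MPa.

σ ≈ 136 MPa (tensile)

Equilibrium of a rigid end plate with no external load gives equal and opposite internal forces ±P in the two members. Since α_{concrete} > α_{invar}, heating drives the concrete into compression and the invar into tension.
Compatibility of the two members (thermal + elastic change equal): (α₁ − α₂)ΔT = P·[1/(A₁E₁) + 1/(A₂E₂)].
|α₁ − α₂|·ΔT = 10.1×10⁻⁶ × 180 = 0.001818.
1/(A₁E₁) + 1/(A₂E₂) = 1/(1575×32×10³) + 1/(325×145×10³) = 4.106×10⁻⁸ N⁻¹.
P = 0.001818 / 4.106×10⁻⁸ = 44280 N = 44.28 kN.
σ_{invar} = P/A₂ = 44280/325 = 136.2 MPa, tensile.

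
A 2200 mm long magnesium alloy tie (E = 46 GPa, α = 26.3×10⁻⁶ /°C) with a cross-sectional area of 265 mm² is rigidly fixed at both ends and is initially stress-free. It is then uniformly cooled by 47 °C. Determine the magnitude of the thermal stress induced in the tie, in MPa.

σ ≈ 56.9 MPa (tensile)

The supports are rigid, so the total axial strain is zero. The restrained thermal strain is ε = αΔT = 26.3×10⁻⁶ × 47 = 1236.1×10⁻⁶.
The stress required to suppress this strain is σ = Eε = 46×10³ × 1236.1×10⁻⁶ = 56.86 MPa, tensile since the tie is trying to contract.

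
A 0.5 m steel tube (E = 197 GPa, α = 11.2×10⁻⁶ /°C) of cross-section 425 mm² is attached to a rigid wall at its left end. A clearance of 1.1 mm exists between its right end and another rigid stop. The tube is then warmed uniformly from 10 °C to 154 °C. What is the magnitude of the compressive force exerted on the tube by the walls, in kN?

P ≈ 0 kN

Unrestrained expansion: δ_free = αΔT L = 11.2×10⁻⁶ × 144 × 500 = 0.8064 mm.
Since δ_free = 0.806 mm is less than the 1.1 mm gap, the tube never touches the wall. No axial force develops.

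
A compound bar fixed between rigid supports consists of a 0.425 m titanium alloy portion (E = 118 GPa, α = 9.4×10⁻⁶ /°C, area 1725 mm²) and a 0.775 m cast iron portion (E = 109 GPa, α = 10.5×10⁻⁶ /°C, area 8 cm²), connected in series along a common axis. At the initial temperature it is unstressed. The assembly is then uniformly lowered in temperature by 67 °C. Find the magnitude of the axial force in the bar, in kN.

Free thermal contraction of the whole bar: Σ αᵢΔT Lᵢ = 9.4×10⁻⁶×67×425 + 10.5×10⁻⁶×67×775 = 0.8129 mm.
The rigid supports impose zero overall length change; the single axial force P common to all segments must satisfy P Σ Lᵢ/(AᵢEᵢ) = δ_free.
Σ Lᵢ/(AᵢEᵢ) = 425/(1725×118×10³) + 775/(800×109×10³) = 1.098×10⁻⁵ mm/N.
P = 0.8129 / 1.098×10⁻⁵ = 74060 N = 74.06 kN, tensile.

P ≈ 74.1 kN (tensile)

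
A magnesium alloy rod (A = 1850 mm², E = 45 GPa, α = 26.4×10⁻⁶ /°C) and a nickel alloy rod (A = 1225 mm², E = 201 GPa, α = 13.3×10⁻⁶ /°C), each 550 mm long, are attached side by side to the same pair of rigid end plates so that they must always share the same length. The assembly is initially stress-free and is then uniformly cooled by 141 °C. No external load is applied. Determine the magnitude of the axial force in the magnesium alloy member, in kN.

Equilibrium of a rigid end plate with no external load gives equal and opposite internal forces ±P in the two members. Since α_{magnesium alloy} > α_{nickel alloy}, cooling drives the magnesium alloy into tension and the nickel alloy into compression.
Setting the final lengths equal and cancelling L: (α₁ − α₂)ΔT = P/(A₁E₁) + P/(A₂E₂).
|α₁ − α₂|·ΔT = 13.1×10⁻⁶ × 141 = 0.001847.
1/(A₁E₁) + 1/(A₂E₂) = 1/(1850×45×10³) + 1/(1225×201×10³) = 1.607×10⁻⁸ N⁻¹.
P = 0.001847 / 1.607×10⁻⁸ = 114900 N = 114.9 kN.

P ≈ 115 kN (tensile in the magnesium alloy)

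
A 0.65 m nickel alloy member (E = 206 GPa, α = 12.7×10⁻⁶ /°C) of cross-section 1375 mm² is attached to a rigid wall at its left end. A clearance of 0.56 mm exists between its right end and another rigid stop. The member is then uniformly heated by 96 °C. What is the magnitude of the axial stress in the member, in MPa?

Unrestrained expansion: δ_free = αΔT L = 12.7×10⁻⁶ × 96 × 650 = 0.7925 mm.
After closing the 0.56 mm clearance, 0.7925 − 0.56 = 0.2325 mm of expansion remains to be suppressed by the wall.
That suppressed elongation corresponds to σ = E·Δ/L = 206×10³ × 0.2325/650 = 73.68 MPa.

σ ≈ 73.7 MPa (compressive)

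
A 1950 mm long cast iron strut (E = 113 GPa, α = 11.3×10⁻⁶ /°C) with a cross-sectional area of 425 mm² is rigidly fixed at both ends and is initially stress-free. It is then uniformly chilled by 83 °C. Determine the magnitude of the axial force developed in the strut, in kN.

Full restraint means ε = 0, so the stress is σ = EαΔT = 113×10³ × 11.3×10⁻⁶ × 83 = 106 MPa.
Axial force P = σA = 106 × 425 = 45040 N = 45.04 kN, tensile.

P ≈ 45 kN (tensile)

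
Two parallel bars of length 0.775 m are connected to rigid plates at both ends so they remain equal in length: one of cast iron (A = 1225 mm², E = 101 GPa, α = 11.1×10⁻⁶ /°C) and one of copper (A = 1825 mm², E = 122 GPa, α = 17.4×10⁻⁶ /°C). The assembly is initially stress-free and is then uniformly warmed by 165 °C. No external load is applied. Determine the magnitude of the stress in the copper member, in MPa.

σ ≈ 45.3 MPa (compressive)

Both members must finish at the same length. With the larger α, the copper tends to over-expand; the plates restrain it, putting the copper in compression and the cast iron in tension. With no external load the two internal forces are equal and opposite, magnitude P.
Equating the net (thermal + elastic) strains gives |α₁ − α₂|·ΔT = P·[1/(A₁E₁) + 1/(A₂E₂)].
|α₁ − α₂|·ΔT = 6.3×10⁻⁶ × 165 = 0.001039.
1/(A₁E₁) + 1/(A₂E₂) = 1/(1225×101×10³) + 1/(1825×122×10³) = 1.257×10⁻⁸ N⁻¹.
P = 0.001039 / 1.257×10⁻⁸ = 82670 N = 82.67 kN.
σ_{copper} = P/A₂ = 82670/1825 = 45.3 MPa, compressive.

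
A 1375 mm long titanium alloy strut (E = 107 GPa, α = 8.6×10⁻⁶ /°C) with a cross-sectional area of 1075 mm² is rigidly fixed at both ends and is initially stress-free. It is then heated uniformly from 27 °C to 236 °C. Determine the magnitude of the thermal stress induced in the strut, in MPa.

σ ≈ 192 MPa (compressive)

With length fixed, the mechanical strain must cancel the thermal strain αΔT = 8.6×10⁻⁶ × 209 = 1797.4×10⁻⁶.
Hence σ = E·αΔT = 107×10³ × 1797.4×10⁻⁶ = 192.3 MPa, compressive.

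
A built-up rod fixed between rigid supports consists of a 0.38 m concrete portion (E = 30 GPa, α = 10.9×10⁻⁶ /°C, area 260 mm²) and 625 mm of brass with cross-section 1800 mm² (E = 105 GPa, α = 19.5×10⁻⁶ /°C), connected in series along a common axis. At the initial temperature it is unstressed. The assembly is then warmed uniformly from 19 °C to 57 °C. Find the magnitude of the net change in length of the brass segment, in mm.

Free thermal expansion of the whole bar: Σ αᵢΔT Lᵢ = 10.9×10⁻⁶×38×380 + 19.5×10⁻⁶×38×625 = 0.6205 mm.
The walls prevent any net length change, so an axial force P (same in every segment) develops. Compatibility: P · Σ Lᵢ/(AᵢEᵢ) = δ_free.
Σ Lᵢ/(AᵢEᵢ) = 380/(260×30×10³) + 625/(1800×105×10³) = 5.202×10⁻⁵ mm/N.
Hence P = δ_free / Σ(L/AE) = 0.6205/5.202×10⁻⁵ = 11.93 kN (compressive).
For the brass segment, free thermal change = 19.5×10⁻⁶×38×625 = 0.4631 mm and elastic change from P = 11930×625/(1800×105×10³) = 0.03944 mm; these oppose, so the net change is 0.424 mm (segment lengthens).

|ΔL| ≈ 0.424 mm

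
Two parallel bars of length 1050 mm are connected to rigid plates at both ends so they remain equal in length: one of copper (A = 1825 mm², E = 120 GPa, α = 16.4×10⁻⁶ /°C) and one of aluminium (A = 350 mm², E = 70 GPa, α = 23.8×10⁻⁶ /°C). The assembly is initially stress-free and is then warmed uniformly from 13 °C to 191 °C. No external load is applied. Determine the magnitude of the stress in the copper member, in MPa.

σ ≈ 15.9 MPa (tensile)

Both members must finish at the same length. With the larger α, the aluminium tends to over-expand; the plates restrain it, putting the aluminium in compression and the copper in tension. With no external load the two internal forces are equal and opposite, magnitude P.
Setting the final lengths equal and cancelling L: (α₁ − α₂)ΔT = P/(A₁E₁) + P/(A₂E₂).
|α₁ − α₂|·ΔT = 7.4×10⁻⁶ × 178 = 0.001317.
1/(A₁E₁) + 1/(A₂E₂) = 1/(1825×120×10³) + 1/(350×70×10³) = 4.538×10⁻⁸ N⁻¹.
P = 0.001317 / 4.538×10⁻⁸ = 29020 N = 29.02 kN.
σ_{copper} = P/A₁ = 29020/1825 = 15.9 MPa, tensile.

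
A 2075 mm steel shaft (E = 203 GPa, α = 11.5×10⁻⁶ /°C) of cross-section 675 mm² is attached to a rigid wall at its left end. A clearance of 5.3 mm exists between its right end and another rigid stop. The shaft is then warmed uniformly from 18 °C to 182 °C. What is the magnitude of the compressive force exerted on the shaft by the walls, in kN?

Unrestrained expansion: δ_free = αΔT L = 11.5×10⁻⁶ × 164 × 2075 = 3.913 mm.
Since δ_free = 3.91 mm is less than the 5.3 mm gap, the shaft never touches the wall. No axial force develops.

P ≈ 0 kN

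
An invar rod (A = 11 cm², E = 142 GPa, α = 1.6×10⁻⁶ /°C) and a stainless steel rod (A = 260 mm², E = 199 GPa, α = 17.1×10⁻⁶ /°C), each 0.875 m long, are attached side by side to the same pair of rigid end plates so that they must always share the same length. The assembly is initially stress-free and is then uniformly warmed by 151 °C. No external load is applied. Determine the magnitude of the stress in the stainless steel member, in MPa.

σ ≈ 350 MPa (compressive)

Both members must finish at the same length. With the larger α, the stainless steel tends to over-expand; the plates restrain it, putting the stainless steel in compression and the invar in tension. With no external load the two internal forces are equal and opposite, magnitude P.
Equating the net (thermal + elastic) strains gives |α₁ − α₂|·ΔT = P·[1/(A₁E₁) + 1/(A₂E₂)].
|α₁ − α₂|·ΔT = 15.5×10⁻⁶ × 151 = 0.002341.
1/(A₁E₁) + 1/(A₂E₂) = 1/(1100×142×10³) + 1/(260×199×10³) = 2.573×10⁻⁸ N⁻¹.
P = 0.002341 / 2.573×10⁻⁸ = 90970 N = 90.97 kN.
σ_{stainless steel} = P/A₂ = 90970/260 = 349.9 MPa, compressive.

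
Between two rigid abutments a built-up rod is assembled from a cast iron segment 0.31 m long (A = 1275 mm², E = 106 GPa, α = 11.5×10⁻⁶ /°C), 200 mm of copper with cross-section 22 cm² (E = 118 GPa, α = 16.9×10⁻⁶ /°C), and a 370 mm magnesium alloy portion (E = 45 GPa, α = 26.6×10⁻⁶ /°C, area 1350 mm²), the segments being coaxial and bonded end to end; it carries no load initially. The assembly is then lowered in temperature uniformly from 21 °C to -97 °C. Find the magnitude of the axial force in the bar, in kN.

If the supports were absent, the total length change would be Σ αᵢΔT Lᵢ = 11.5×10⁻⁶×118×310 + 16.9×10⁻⁶×118×200 + 26.6×10⁻⁶×118×370 = 1.981 mm.
The walls prevent any net length change, so an axial force P (same in every segment) develops. Compatibility: P · Σ Lᵢ/(AᵢEᵢ) = δ_free.
The series flexibility is Σ Lᵢ/(AᵢEᵢ) = 310/(1275×106×10³) + 200/(2200×118×10³) + 370/(1350×45×10³) = 9.155×10⁻⁶ mm/N.
Hence P = δ_free / Σ(L/AE) = 1.981/9.155×10⁻⁶ = 216.4 kN (tensile).

P ≈ 216 kN (tensile)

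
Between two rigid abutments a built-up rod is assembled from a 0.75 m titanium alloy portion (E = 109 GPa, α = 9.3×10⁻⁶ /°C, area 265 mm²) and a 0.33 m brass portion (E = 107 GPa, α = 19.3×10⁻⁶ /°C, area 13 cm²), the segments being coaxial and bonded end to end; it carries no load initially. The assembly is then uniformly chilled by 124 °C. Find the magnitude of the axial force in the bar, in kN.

P ≈ 58.4 kN (tensile)

With the walls removed the bar would change length by δ_free = Σ αᵢΔT Lᵢ = 9.3×10⁻⁶×124×750 + 19.3×10⁻⁶×124×330 = 1.655 mm.
Since the ends are fixed, an axial force P builds up, equal in every segment, with P · Σ Lᵢ/(AᵢEᵢ) = δ_free.
The series flexibility is Σ Lᵢ/(AᵢEᵢ) = 750/(265×109×10³) + 330/(1300×107×10³) = 2.834×10⁻⁵ mm/N.
P = 1.655 / 2.834×10⁻⁵ = 58390 N = 58.39 kN, tensile.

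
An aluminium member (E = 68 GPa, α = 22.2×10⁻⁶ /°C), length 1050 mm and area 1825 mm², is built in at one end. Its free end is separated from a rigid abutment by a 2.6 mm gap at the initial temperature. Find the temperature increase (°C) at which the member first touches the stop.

Contact occurs when the free expansion equals the gap: αΔT L = 2.6 mm.
So ΔT = g/(αL) = 2.6/(22.2×10⁻⁶ × 1050) = 111.5 °C.

ΔT ≈ 112 °C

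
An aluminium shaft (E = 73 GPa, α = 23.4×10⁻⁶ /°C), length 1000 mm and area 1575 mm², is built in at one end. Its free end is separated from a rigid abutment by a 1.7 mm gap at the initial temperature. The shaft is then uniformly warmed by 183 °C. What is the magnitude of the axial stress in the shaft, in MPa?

σ ≈ 189 MPa (compressive)

Unrestrained expansion: δ_free = αΔT L = 23.4×10⁻⁶ × 183 × 1000 = 4.282 mm.
This exceeds the 1.7 mm gap, so the wall pushes back. The portion of expansion that must be recovered elastically is δ_free − gap = 4.282 − 1.7 = 2.582 mm.
Compatibility: PL/(AE) = 2.582 mm, so σ = P/A = E × (2.582/1000) = 188.5 MPa.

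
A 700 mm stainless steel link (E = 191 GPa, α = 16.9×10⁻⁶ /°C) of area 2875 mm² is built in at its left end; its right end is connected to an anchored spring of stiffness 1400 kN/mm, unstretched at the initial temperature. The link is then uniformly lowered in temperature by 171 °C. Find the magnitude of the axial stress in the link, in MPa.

σ ≈ 354 MPa (tensile)

The unrestrained thermal change is αΔT L = 16.9×10⁻⁶ × 171 × 700 = 2.023 mm.
Let P be the tensile force in the spring. The link extends elastically by PL/(AE) and the spring stretches by P/k; together these equal δ_free.
So P = δ_free / [L/(AE) + 1/k] = 2.023 / [ 700/(2875×191×10³) + 1/(1400×10³) ].
P = 2.023 / 1.989×10⁻⁶ = 1.017×10⁶ N.
σ = P/A = 1.017×10⁶/2875 = 353.8 MPa.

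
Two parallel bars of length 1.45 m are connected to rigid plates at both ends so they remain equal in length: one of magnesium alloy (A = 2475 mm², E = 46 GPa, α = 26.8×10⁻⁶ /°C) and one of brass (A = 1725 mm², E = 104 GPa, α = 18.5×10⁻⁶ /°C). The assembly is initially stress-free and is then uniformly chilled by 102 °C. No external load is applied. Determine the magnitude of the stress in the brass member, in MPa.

The magnesium alloy has the larger α, so on cooling it would change length more than the brass if both were free. The rigid plates force a common final length, so the magnesium alloy is put into tension and the brass into compression, with equal and opposite forces P (no external load).
Setting the final lengths equal and cancelling L: (α₁ − α₂)ΔT = P/(A₁E₁) + P/(A₂E₂).
|α₁ − α₂|·ΔT = 8.3×10⁻⁶ × 102 = 0.0008466.
1/(A₁E₁) + 1/(A₂E₂) = 1/(2475×46×10³) + 1/(1725×104×10³) = 1.436×10⁻⁸ N⁻¹.
So P = 0.0008466 / 1.436×10⁻⁸ = 58.97 kN.
σ_{brass} = P/A₂ = 58970/1725 = 34.18 MPa, compressive.

σ ≈ 34.2 MPa (compressive)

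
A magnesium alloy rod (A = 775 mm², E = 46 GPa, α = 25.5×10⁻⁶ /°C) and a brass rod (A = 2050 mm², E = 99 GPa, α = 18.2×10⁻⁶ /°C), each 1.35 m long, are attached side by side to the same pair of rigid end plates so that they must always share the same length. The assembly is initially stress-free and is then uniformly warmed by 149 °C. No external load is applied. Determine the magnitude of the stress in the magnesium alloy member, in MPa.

The magnesium alloy has the larger α, so on heating it would change length more than the brass if both were free. The rigid plates force a common final length, so the magnesium alloy is put into compression and the brass into tension, with equal and opposite forces P (no external load).
Compatibility of the two members (thermal + elastic change equal): (α₁ − α₂)ΔT = P·[1/(A₁E₁) + 1/(A₂E₂)].
|α₁ − α₂|·ΔT = 7.3×10⁻⁶ × 149 = 0.001088.
1/(A₁E₁) + 1/(A₂E₂) = 1/(775×46×10³) + 1/(2050×99×10³) = 3.298×10⁻⁸ N⁻¹.
So P = 0.001088 / 3.298×10⁻⁸ = 32.98 kN.
σ_{magnesium alloy} = P/A₁ = 32980/775 = 42.56 MPa, compressive.

σ ≈ 42.6 MPa (compressive)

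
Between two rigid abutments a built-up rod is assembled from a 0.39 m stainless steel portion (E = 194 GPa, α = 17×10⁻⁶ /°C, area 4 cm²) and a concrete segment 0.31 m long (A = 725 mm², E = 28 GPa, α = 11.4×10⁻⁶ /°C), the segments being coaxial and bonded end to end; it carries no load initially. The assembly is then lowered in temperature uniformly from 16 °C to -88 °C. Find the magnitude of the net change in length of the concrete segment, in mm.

Free thermal contraction of the whole bar: Σ αᵢΔT Lᵢ = 17×10⁻⁶×104×390 + 11.4×10⁻⁶×104×310 = 1.057 mm.
Since the ends are fixed, an axial force P builds up, equal in every segment, with P · Σ Lᵢ/(AᵢEᵢ) = δ_free.
The series flexibility is Σ Lᵢ/(AᵢEᵢ) = 390/(400×194×10³) + 310/(725×28×10³) = 2.03×10⁻⁵ mm/N.
P = 1.057 / 2.03×10⁻⁵ = 52080 N = 52.08 kN, tensile.
For the concrete segment, free thermal change = 11.4×10⁻⁶×104×310 = 0.3675 mm and elastic change from P = 52080×310/(725×28×10³) = 0.7953 mm; these oppose, so the net change is 0.428 mm (segment lengthens).

|ΔL| ≈ 0.428 mm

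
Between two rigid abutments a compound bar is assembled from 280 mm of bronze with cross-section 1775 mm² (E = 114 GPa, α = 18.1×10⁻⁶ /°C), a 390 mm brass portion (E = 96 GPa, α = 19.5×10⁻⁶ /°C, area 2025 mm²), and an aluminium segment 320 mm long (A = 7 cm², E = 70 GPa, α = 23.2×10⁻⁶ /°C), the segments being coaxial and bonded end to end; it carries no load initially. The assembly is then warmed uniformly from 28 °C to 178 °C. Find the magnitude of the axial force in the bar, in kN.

P ≈ 304 kN (compressive)

If the supports were absent, the total length change would be Σ αᵢΔT Lᵢ = 18.1×10⁻⁶×150×280 + 19.5×10⁻⁶×150×390 + 23.2×10⁻⁶×150×320 = 3.015 mm.
Since the ends are fixed, an axial force P builds up, equal in every segment, with P · Σ Lᵢ/(AᵢEᵢ) = δ_free.
Σ Lᵢ/(AᵢEᵢ) = 280/(1775×114×10³) + 390/(2025×96×10³) + 320/(700×70×10³) = 9.921×10⁻⁶ mm/N.
Hence P = δ_free / Σ(L/AE) = 3.015/9.921×10⁻⁶ = 303.9 kN (compressive).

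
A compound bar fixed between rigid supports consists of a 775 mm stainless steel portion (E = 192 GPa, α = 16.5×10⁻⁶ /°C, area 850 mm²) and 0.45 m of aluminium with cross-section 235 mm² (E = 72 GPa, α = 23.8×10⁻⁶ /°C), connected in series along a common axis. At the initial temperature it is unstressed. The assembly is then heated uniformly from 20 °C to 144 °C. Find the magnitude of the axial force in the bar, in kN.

With the walls removed the bar would change length by δ_free = Σ αᵢΔT Lᵢ = 16.5×10⁻⁶×124×775 + 23.8×10⁻⁶×124×450 = 2.914 mm.
The rigid supports impose zero overall length change; the single axial force P common to all segments must satisfy P Σ Lᵢ/(AᵢEᵢ) = δ_free.
Σ Lᵢ/(AᵢEᵢ) = 775/(850×192×10³) + 450/(235×72×10³) = 3.134×10⁻⁵ mm/N.
Hence P = δ_free / Σ(L/AE) = 2.914/3.134×10⁻⁵ = 92.96 kN (compressive).

P ≈ 93 kN (compressive)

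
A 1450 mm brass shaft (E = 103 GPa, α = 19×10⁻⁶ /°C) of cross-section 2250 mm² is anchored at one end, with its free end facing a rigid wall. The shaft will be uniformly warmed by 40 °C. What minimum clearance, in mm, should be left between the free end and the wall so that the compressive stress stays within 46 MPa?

With no wall the shaft would lengthen by αΔT L = 19×10⁻⁶ × 40 × 1450 = 1.102 mm.
At the allowable stress the elastic shortening the wall may impose is σL/E = 46 × 1450 / (103×10³) = 0.6476 mm.
The gap must absorb the remainder: g_min = 1.102 − 0.6476 = 0.4544 mm.

g ≈ 0.454 mm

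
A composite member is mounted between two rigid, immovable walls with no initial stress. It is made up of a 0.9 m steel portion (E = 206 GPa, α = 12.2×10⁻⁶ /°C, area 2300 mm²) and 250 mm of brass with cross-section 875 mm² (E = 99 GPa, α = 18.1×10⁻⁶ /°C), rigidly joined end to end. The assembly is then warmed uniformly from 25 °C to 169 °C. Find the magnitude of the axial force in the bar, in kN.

P ≈ 467 kN (compressive)

Free thermal expansion of the whole bar: Σ αᵢΔT Lᵢ = 12.2×10⁻⁶×144×900 + 18.1×10⁻⁶×144×250 = 2.233 mm.
Since the ends are fixed, an axial force P builds up, equal in every segment, with P · Σ Lᵢ/(AᵢEᵢ) = δ_free.
The series flexibility is Σ Lᵢ/(AᵢEᵢ) = 900/(2300×206×10³) + 250/(875×99×10³) = 4.786×10⁻⁶ mm/N.
P = 2.233 / 4.786×10⁻⁶ = 466600 N = 466.6 kN, compressive.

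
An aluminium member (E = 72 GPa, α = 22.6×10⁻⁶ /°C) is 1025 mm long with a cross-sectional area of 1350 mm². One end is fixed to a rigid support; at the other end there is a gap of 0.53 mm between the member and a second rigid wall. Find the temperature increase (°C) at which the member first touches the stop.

ΔT ≈ 22.9 °C

The gap closes when αΔT L = 0.53 mm, since the member is still unstressed at that instant.
ΔT = 0.53 / (22.6×10⁻⁶ × 1025) = 22.88 °C.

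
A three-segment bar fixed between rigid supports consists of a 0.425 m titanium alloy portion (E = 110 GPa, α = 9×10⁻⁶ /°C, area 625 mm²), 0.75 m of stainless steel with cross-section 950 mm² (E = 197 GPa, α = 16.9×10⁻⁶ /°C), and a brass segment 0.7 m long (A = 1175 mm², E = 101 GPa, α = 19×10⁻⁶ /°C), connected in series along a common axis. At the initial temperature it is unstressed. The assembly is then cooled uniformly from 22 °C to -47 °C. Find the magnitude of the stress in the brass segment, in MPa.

With the walls removed the bar would change length by δ_free = Σ αᵢΔT Lᵢ = 9×10⁻⁶×69×425 + 16.9×10⁻⁶×69×750 + 19×10⁻⁶×69×700 = 2.056 mm.
Since the ends are fixed, an axial force P builds up, equal in every segment, with P · Σ Lᵢ/(AᵢEᵢ) = δ_free.
Σ Lᵢ/(AᵢEᵢ) = 425/(625×110×10³) + 750/(950×197×10³) + 700/(1175×101×10³) = 1.609×10⁻⁵ mm/N.
So P = 2.056 / 1.609×10⁻⁵ = 127.8 kN, tensile.
σ_{brass} = P / A = 127800 / 1175 = 108.8 MPa.

σ ≈ 109 MPa (tensile)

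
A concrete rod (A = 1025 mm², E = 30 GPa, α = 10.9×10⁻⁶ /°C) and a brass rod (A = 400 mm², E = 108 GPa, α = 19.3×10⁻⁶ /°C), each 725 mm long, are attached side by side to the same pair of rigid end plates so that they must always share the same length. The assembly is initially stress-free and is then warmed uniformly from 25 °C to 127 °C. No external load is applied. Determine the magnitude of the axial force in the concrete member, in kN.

P ≈ 15.4 kN (tensile in the concrete)

The brass has the larger α, so on heating it would change length more than the concrete if both were free. The rigid plates force a common final length, so the brass is put into compression and the concrete into tension, with equal and opposite forces P (no external load).
Compatibility of the two members (thermal + elastic change equal): (α₁ − α₂)ΔT = P·[1/(A₁E₁) + 1/(A₂E₂)].
|α₁ − α₂|·ΔT = 8.4×10⁻⁶ × 102 = 0.0008568.
1/(A₁E₁) + 1/(A₂E₂) = 1/(1025×30×10³) + 1/(400×108×10³) = 5.567×10⁻⁸ N⁻¹.
So P = 0.0008568 / 5.567×10⁻⁸ = 15.39 kN.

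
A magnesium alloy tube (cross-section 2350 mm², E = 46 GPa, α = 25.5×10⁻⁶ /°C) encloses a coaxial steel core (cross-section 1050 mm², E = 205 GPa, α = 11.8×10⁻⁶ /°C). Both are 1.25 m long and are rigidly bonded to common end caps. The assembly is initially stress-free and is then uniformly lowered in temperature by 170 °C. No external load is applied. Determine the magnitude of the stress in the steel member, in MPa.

The magnesium alloy has the larger α, so on cooling it would change length more than the steel if both were free. The rigid plates force a common final length, so the magnesium alloy is put into tension and the steel into compression, with equal and opposite forces P (no external load).
Equating the net (thermal + elastic) strains gives |α₁ − α₂|·ΔT = P·[1/(A₁E₁) + 1/(A₂E₂)].
|α₁ − α₂|·ΔT = 13.7×10⁻⁶ × 170 = 0.002329.
1/(A₁E₁) + 1/(A₂E₂) = 1/(2350×46×10³) + 1/(1050×205×10³) = 1.39×10⁻⁸ N⁻¹.
So P = 0.002329 / 1.39×10⁻⁸ = 167.6 kN.
σ_{steel} = P/A₂ = 167600/1050 = 159.6 MPa, compressive.

σ ≈ 160 MPa (compressive)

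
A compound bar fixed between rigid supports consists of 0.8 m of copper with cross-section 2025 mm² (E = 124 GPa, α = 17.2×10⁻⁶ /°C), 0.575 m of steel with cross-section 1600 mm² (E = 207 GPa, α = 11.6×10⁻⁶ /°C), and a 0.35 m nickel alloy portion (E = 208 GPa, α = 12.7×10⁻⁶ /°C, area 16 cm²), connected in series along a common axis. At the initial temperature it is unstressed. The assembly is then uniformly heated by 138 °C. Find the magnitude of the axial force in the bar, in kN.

P ≈ 575 kN (compressive)

Free thermal expansion of the whole bar: Σ αᵢΔT Lᵢ = 17.2×10⁻⁶×138×800 + 11.6×10⁻⁶×138×575 + 12.7×10⁻⁶×138×350 = 3.433 mm.
The rigid supports impose zero overall length change; the single axial force P common to all segments must satisfy P Σ Lᵢ/(AᵢEᵢ) = δ_free.
The series flexibility is Σ Lᵢ/(AᵢEᵢ) = 800/(2025×124×10³) + 575/(1600×207×10³) + 350/(1600×208×10³) = 5.974×10⁻⁶ mm/N.
P = 3.433 / 5.974×10⁻⁶ = 574600 N = 574.6 kN, compressive.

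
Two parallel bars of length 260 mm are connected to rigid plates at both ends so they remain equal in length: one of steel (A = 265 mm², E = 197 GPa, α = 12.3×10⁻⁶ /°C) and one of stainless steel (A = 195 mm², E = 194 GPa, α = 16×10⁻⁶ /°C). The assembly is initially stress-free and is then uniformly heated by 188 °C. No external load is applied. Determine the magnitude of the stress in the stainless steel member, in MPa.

σ ≈ 78.2 MPa (compressive)

Equilibrium of a rigid end plate with no external load gives equal and opposite internal forces ±P in the two members. Since α_{stainless steel} > α_{steel}, heating drives the stainless steel into compression and the steel into tension.
Compatibility of the two members (thermal + elastic change equal): (α₁ − α₂)ΔT = P·[1/(A₁E₁) + 1/(A₂E₂)].
|α₁ − α₂|·ΔT = 3.7×10⁻⁶ × 188 = 0.0006956.
1/(A₁E₁) + 1/(A₂E₂) = 1/(265×197×10³) + 1/(195×194×10³) = 4.559×10⁻⁸ N⁻¹.
So P = 0.0006956 / 4.559×10⁻⁸ = 15.26 kN.
σ_{stainless steel} = P/A₂ = 15260/195 = 78.25 MPa, compressive.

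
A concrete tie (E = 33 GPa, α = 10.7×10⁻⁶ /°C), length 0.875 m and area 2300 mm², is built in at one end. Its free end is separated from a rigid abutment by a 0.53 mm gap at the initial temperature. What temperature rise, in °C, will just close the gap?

The gap closes when αΔT L = 0.53 mm, since the tie is still unstressed at that instant.
ΔT = 0.53 / (10.7×10⁻⁶ × 875) = 56.61 °C.

ΔT ≈ 56.6 °C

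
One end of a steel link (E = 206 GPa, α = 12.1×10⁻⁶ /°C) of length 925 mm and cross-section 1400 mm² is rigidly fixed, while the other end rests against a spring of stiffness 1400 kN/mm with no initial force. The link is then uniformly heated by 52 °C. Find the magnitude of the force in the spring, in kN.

Free thermal expansion: δ_free = αΔT L = 12.1×10⁻⁶ × 52 × 925 = 0.582 mm.
Let P be the compressive force at the spring. The link shortens elastically by PL/(AE) and the spring compresses by P/k; together these equal δ_free.
P [ L/(AE) + 1/k ] = δ_free → P [ 925/(1400×206×10³) + 1/(1400×10³) ] = 0.582.
P = 0.582 / 3.922×10⁻⁶ = 148400 N.

P ≈ 148 kN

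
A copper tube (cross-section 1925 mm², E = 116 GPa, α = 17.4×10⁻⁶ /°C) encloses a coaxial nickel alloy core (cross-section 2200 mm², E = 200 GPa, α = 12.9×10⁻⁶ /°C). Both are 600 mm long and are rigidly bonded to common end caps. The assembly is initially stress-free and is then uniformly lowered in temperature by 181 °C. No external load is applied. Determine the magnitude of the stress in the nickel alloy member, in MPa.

Both members must finish at the same length. With the larger α, the copper tends to over-contract; the plates restrain it, putting the copper in tension and the nickel alloy in compression. With no external load the two internal forces are equal and opposite, magnitude P.
Setting the final lengths equal and cancelling L: (α₁ − α₂)ΔT = P/(A₁E₁) + P/(A₂E₂).
|α₁ − α₂|·ΔT = 4.5×10⁻⁶ × 181 = 0.0008145.
1/(A₁E₁) + 1/(A₂E₂) = 1/(1925×116×10³) + 1/(2200×200×10³) = 6.751×10⁻⁹ N⁻¹.
P = 0.0008145 / 6.751×10⁻⁹ = 120600 N = 120.6 kN.
σ_{nickel alloy} = P/A₂ = 120600/2200 = 54.84 MPa, compressive.

σ ≈ 54.8 MPa (compressive)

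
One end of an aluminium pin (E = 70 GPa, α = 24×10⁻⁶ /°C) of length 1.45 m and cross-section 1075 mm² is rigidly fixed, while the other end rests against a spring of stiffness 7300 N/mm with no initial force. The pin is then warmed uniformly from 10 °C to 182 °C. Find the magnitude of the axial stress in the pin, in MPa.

The unrestrained thermal change is αΔT L = 24×10⁻⁶ × 172 × 1450 = 5.986 mm.
Let P be the compressive force at the spring. The pin shortens elastically by PL/(AE) and the spring compresses by P/k; together these equal δ_free.
P [ L/(AE) + 1/k ] = δ_free → P [ 1450/(1075×70×10³) + 1/(7300) ] = 5.986.
P = 5.986 / 0.0001563 = 38310 N.
σ = P/A = 38310/1075 = 35.63 MPa.

σ ≈ 35.6 MPa (compressive)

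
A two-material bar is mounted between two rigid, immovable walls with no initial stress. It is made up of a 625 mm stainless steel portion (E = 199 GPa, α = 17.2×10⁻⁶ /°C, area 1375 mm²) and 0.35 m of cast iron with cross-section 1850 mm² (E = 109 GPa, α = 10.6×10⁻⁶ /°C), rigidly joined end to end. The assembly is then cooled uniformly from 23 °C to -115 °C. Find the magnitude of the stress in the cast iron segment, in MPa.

With the walls removed the bar would change length by δ_free = Σ αᵢΔT Lᵢ = 17.2×10⁻⁶×138×625 + 10.6×10⁻⁶×138×350 = 1.995 mm.
The rigid supports impose zero overall length change; the single axial force P common to all segments must satisfy P Σ Lᵢ/(AᵢEᵢ) = δ_free.
Σ Lᵢ/(AᵢEᵢ) = 625/(1375×199×10³) + 350/(1850×109×10³) = 4.02×10⁻⁶ mm/N.
P = 1.995 / 4.02×10⁻⁶ = 496400 N = 496.4 kN, tensile.
σ_{cast iron} = P / A = 496400 / 1850 = 268.3 MPa.

σ ≈ 268 MPa (tensile)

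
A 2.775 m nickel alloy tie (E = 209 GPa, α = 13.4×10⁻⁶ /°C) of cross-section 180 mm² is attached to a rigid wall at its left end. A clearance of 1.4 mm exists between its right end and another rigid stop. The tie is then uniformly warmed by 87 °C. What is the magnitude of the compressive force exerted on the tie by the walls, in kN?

Unrestrained expansion: δ_free = αΔT L = 13.4×10⁻⁶ × 87 × 2775 = 3.235 mm.
This exceeds the 1.4 mm gap, so the wall pushes back. The portion of expansion that must be recovered elastically is δ_free − gap = 3.235 − 1.4 = 1.835 mm.
So σ = E(δ_free − g)/L = 209×10³ × 1.835/2775 = 138.2 MPa.
P = σA = 138.2 × 180 = 24.88 kN.

P ≈ 24.9 kN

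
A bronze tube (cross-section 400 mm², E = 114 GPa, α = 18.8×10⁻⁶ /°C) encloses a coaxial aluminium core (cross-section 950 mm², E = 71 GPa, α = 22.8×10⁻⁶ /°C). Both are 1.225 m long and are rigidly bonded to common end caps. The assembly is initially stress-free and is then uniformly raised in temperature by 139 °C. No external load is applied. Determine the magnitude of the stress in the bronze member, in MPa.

Both members must finish at the same length. With the larger α, the aluminium tends to over-expand; the plates restrain it, putting the aluminium in compression and the bronze in tension. With no external load the two internal forces are equal and opposite, magnitude P.
Setting the final lengths equal and cancelling L: (α₁ − α₂)ΔT = P/(A₁E₁) + P/(A₂E₂).
|α₁ − α₂|·ΔT = 4×10⁻⁶ × 139 = 0.000556.
1/(A₁E₁) + 1/(A₂E₂) = 1/(400×114×10³) + 1/(950×71×10³) = 3.676×10⁻⁸ N⁻¹.
P = 0.000556 / 3.676×10⁻⁸ = 15130 N = 15.13 kN.
σ_{bronze} = P/A₁ = 15130/400 = 37.82 MPa, tensile.

σ ≈ 37.8 MPa (tensile)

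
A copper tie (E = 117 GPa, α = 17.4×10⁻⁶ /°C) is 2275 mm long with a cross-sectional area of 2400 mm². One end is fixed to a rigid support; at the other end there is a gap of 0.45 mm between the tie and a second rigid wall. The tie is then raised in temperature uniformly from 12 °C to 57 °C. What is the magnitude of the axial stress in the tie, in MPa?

σ ≈ 68.5 MPa (compressive)

Free thermal elongation = αΔT L = 17.4×10⁻⁶ × 45 × 2275 = 1.781 mm.
After closing the 0.45 mm clearance, 1.781 − 0.45 = 1.331 mm of expansion remains to be suppressed by the wall.
Compatibility: PL/(AE) = 1.331 mm, so σ = P/A = E × (1.331/2275) = 68.47 MPa.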